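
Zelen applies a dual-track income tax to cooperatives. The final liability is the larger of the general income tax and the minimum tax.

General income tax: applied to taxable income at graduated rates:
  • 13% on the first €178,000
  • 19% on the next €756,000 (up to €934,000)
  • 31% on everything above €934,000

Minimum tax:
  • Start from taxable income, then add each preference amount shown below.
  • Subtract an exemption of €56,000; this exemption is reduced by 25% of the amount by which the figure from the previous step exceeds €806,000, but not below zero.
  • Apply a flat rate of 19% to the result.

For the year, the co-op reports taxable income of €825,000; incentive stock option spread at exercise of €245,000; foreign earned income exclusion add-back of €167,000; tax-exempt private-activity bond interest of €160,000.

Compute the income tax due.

Minimum tax:
  Adjusted income: €825,000 + €245,000 + €167,000 + €160,000 = €1,397,000
  Exemption: 25% × (€1,397,000 − €806,000) = €147,750 ≥ €56,000, so the exemption is fully phased out
  Base: €1,397,000 − €0 = €1,397,000
  €1,397,000 × 19% = €265,430

General income tax:
  €178,000 × 13% = €23,140
  €647,000 × 19% = €122,930
  → €146,070

€265,430 > €146,070, so the minimum tax is the binding amount.

€265,430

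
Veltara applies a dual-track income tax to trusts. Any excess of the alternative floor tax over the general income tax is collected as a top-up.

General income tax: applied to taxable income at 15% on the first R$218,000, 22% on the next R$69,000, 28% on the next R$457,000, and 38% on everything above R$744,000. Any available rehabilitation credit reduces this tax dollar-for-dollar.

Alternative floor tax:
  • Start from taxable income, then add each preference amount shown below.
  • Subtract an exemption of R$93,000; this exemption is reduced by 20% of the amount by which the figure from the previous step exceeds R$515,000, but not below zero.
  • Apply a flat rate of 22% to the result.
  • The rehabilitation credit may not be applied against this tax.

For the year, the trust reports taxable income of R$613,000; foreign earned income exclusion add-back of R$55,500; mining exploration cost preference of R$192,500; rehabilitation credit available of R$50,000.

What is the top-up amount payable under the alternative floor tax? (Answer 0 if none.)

Alternative floor tax:
  Adjusted income: R$613,000 + R$55,500 + R$192,500 = R$861,000
  Exemption: R$93,000 − 20% × (R$861,000 − R$515,000) = R$93,000 − R$69,200 = R$23,800
  Base: R$861,000 − R$23,800 = R$837,200
  R$837,200 × 22% = R$184,184

General income tax:
  R$218,000 × 15% = R$32,700
  R$69,000 × 22% = R$15,180
  R$326,000 × 28% = R$91,280
  → R$139,160
  Less rehabilitation credit R$50,000 → R$89,160

Excess of alternative floor tax over general income tax: R$184,184 − R$89,160 = R$95,024.

R$95,024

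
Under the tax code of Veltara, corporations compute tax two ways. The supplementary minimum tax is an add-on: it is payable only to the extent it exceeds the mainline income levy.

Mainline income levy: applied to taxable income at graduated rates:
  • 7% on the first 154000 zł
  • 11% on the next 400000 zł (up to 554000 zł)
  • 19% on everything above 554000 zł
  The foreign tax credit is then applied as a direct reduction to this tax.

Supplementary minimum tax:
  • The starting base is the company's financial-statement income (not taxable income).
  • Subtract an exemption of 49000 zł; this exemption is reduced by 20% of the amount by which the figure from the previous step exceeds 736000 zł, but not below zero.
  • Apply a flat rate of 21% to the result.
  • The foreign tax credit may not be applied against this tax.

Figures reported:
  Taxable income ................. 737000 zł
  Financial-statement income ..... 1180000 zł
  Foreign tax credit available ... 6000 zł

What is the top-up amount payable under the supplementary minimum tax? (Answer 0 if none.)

Supplementary minimum tax:
  Base (financial-statement income): 1180000 zł
  Exemption: 20% × (1180000 zł − 736000 zł) = 88800 zł ≥ 49000 zł, so the exemption is fully phased out
  Base: 1180000 zł − 0 zł = 1180000 zł
  1180000 zł × 21% = 247800 zł

Mainline income levy:
  154000 zł × 7% = 10780 zł
  400000 zł × 11% = 44000 zł
  183000 zł × 19% = 34770 zł
  → 89550 zł
  Less foreign tax credit 6000 zł → 83550 zł

Excess of supplementary minimum tax over mainline income levy: 247800 zł − 83550 zł = 164250 zł.

164250 zł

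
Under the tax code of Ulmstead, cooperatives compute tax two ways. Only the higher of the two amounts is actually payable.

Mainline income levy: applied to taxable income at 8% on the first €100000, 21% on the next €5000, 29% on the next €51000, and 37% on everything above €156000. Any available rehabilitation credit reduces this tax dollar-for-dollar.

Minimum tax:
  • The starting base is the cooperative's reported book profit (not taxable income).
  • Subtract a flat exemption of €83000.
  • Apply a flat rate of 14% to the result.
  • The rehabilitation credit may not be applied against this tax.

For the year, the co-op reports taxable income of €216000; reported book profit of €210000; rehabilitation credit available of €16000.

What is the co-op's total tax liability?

Minimum tax:
  Base (reported book profit): €210000
  Less exemption €83000 → base €127000
  €127000 × 14% = €17780

Mainline income levy:
  €100000 × 8% = €8000
  €5000 × 21% = €1050
  €51000 × 29% = €14790
  €60000 × 37% = €22200
  → €46040
  Less rehabilitation credit €16000 → €30040

€30040 > €17780, so the mainline income levy governs.

€30040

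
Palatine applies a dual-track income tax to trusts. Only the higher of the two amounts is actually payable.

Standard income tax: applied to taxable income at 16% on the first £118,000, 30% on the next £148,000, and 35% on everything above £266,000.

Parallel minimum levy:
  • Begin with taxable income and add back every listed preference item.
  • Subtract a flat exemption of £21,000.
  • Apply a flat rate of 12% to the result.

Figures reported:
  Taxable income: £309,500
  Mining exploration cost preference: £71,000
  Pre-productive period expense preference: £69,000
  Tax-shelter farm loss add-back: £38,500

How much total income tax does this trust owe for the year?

Parallel minimum levy:
  Adjusted income: £309,500 + £71,000 + £69,000 + £38,500 = £488,000
  Less exemption £21,000 → base £467,000
  £467,000 × 12% = £56,040

Standard income tax:
  £118,000 × 16% = £18,880
  £148,000 × 30% = £44,400
  £43,500 × 35% = £15,225
  → £78,505

£78,505 > £56,040, so the standard income tax governs.

£78,505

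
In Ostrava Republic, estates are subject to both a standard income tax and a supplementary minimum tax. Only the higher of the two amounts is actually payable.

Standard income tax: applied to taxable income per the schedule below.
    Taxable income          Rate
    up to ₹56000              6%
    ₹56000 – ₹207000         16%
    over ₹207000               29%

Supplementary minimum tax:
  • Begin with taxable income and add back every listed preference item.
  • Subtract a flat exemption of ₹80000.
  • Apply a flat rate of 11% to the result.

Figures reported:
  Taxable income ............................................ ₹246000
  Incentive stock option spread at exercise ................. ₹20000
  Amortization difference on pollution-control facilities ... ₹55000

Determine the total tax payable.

₹38830

Supplementary minimum tax:
  Adjusted income: ₹246000 + ₹20000 + ₹55000 = ₹321000
  Less exemption ₹80000 → base ₹241000
  ₹241000 × 11% = ₹26510

Standard income tax:
  ₹56000 × 6% = ₹3360
  ₹151000 × 16% = ₹24160
  ₹39000 × 29% = ₹11310
  → ₹38830

₹38830 > ₹26510, so the standard income tax governs.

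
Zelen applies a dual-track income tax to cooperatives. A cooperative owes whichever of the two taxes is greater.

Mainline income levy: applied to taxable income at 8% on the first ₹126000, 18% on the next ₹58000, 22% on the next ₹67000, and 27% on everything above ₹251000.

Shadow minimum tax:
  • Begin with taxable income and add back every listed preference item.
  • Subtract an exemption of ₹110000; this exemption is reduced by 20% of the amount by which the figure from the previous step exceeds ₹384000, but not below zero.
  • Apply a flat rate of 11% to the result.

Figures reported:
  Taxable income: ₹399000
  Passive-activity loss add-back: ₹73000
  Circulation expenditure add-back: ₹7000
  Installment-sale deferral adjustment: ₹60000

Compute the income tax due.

₹75220

Shadow minimum tax:
  Adjusted income: ₹399000 + ₹73000 + ₹7000 + ₹60000 = ₹539000
  Exemption: ₹110000 − 20% × (₹539000 − ₹384000) = ₹110000 − ₹31000 = ₹79000
  Base: ₹539000 − ₹79000 = ₹460000
  ₹460000 × 11% = ₹50600

Mainline income levy:
  ₹126000 × 8% = ₹10080
  ₹58000 × 18% = ₹10440
  ₹67000 × 22% = ₹14740
  ₹148000 × 27% = ₹39960
  → ₹75220

₹75220 > ₹50600, so the mainline income levy governs.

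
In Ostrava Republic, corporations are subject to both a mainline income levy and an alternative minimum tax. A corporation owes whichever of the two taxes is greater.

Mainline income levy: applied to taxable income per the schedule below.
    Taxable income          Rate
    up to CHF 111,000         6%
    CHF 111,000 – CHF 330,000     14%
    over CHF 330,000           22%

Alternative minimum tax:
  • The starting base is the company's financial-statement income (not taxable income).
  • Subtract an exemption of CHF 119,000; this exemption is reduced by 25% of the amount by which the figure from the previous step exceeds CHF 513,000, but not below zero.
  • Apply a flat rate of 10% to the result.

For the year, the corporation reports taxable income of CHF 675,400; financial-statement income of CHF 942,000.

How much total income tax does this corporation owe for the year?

Mainline income levy:
  CHF 111,000 × 6% = CHF 6,660
  CHF 219,000 × 14% = CHF 30,660
  CHF 345,400 × 22% = CHF 75,988
  → CHF 113,308

Alternative minimum tax:
  Base (financial-statement income): CHF 942,000
  Exemption: CHF 119,000 − 25% × (CHF 942,000 − CHF 513,000) = CHF 119,000 − CHF 107,250 = CHF 11,750
  Base: CHF 942,000 − CHF 11,750 = CHF 930,250
  CHF 930,250 × 10% = CHF 93,025

CHF 113,308 > CHF 93,025, so the mainline income levy governs.

CHF 113,308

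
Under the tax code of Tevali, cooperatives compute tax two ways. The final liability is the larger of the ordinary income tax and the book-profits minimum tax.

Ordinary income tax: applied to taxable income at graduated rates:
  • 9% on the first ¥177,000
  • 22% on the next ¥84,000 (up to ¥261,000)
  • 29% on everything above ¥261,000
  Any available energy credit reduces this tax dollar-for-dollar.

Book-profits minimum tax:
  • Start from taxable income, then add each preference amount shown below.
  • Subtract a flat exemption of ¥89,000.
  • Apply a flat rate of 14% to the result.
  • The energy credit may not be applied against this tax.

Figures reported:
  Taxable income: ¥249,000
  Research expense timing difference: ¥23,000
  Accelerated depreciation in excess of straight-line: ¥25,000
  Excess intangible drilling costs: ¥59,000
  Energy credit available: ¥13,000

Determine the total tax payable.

¥37,380

Book-profits minimum tax:
  Adjusted income: ¥249,000 + ¥23,000 + ¥25,000 + ¥59,000 = ¥356,000
  Less exemption ¥89,000 → base ¥267,000
  ¥267,000 × 14% = ¥37,380

Ordinary income tax:
  ¥177,000 × 9% = ¥15,930
  ¥72,000 × 22% = ¥15,840
  → ¥31,770
  Less energy credit ¥13,000 → ¥18,770

¥37,380 > ¥18,770, so the book-profits minimum tax is the binding amount.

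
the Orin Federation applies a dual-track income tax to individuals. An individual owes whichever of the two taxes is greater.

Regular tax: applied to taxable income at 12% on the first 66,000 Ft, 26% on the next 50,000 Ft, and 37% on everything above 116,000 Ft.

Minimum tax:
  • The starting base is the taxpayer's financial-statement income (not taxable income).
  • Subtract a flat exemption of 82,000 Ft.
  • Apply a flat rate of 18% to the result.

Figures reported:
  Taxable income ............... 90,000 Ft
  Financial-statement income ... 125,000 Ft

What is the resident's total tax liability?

14,160 Ft

Minimum tax:
  Base (financial-statement income): 125,000 Ft
  Less exemption 82,000 Ft → base 43,000 Ft
  43,000 Ft × 18% = 7,740 Ft

Regular tax:
  66,000 Ft × 12% = 7,920 Ft
  24,000 Ft × 26% = 6,240 Ft
  → 14,160 Ft

14,160 Ft > 7,740 Ft, so the regular tax governs.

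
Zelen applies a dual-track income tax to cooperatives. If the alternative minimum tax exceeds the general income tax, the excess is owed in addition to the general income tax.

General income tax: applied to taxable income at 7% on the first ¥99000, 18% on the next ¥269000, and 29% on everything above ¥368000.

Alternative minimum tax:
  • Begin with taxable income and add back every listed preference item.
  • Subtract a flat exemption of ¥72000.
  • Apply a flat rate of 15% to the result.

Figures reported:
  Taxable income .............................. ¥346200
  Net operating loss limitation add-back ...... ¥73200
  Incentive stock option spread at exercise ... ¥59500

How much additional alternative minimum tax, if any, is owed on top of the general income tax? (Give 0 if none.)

¥9609

Alternative minimum tax:
  Adjusted income: ¥346200 + ¥73200 + ¥59500 = ¥478900
  Less exemption ¥72000 → base ¥406900
  ¥406900 × 15% = ¥61035

General income tax:
  ¥99000 × 7% = ¥6930
  ¥247200 × 18% = ¥44496
  → ¥51426

Excess of alternative minimum tax over general income tax: ¥61035 − ¥51426 = ¥9609.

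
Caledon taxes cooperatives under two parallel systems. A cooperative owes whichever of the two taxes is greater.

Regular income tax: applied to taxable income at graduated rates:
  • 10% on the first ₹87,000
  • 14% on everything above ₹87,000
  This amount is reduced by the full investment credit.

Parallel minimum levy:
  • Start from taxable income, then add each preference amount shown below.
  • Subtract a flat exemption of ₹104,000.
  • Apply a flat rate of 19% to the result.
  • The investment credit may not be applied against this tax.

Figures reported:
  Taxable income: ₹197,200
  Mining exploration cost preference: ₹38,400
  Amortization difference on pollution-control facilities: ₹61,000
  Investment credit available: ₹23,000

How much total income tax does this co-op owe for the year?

₹36,594

Regular income tax:
  ₹87,000 × 10% = ₹8,700
  ₹110,200 × 14% = ₹15,428
  → ₹24,128
  Less investment credit ₹23,000 → ₹1,128

Parallel minimum levy:
  Adjusted income: ₹197,200 + ₹38,400 + ₹61,000 = ₹296,600
  Less exemption ₹104,000 → base ₹192,600
  ₹192,600 × 19% = ₹36,594

₹36,594 > ₹1,128, so the parallel minimum levy is the binding amount.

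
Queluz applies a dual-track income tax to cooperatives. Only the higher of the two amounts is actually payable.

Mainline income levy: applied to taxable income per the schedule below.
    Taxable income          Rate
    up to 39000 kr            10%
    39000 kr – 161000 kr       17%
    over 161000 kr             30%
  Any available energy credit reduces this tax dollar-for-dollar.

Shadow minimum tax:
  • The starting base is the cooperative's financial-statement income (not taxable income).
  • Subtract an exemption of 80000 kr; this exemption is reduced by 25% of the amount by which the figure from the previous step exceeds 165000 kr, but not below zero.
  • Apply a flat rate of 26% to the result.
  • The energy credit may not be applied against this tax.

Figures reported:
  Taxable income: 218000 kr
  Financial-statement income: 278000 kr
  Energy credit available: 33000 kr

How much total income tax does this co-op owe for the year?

58825 kr

Mainline income levy:
  39000 kr × 10% = 3900 kr
  122000 kr × 17% = 20740 kr
  57000 kr × 30% = 17100 kr
  → 41740 kr
  Less energy credit 33000 kr → 8740 kr

Shadow minimum tax:
  Base (financial-statement income): 278000 kr
  Exemption: 80000 kr − 25% × (278000 kr − 165000 kr) = 80000 kr − 28250 kr = 51750 kr
  Base: 278000 kr − 51750 kr = 226250 kr
  226250 kr × 26% = 58825 kr

58825 kr > 8740 kr, so the shadow minimum tax is the binding amount.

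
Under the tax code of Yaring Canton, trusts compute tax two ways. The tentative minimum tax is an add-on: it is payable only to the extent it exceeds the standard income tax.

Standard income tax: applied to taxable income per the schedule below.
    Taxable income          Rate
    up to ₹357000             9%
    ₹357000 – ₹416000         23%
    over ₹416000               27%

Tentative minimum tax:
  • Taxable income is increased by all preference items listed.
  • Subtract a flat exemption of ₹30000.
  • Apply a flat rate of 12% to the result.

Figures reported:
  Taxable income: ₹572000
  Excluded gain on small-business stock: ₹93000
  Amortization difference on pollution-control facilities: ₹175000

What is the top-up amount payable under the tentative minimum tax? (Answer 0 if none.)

₹9380

Standard income tax:
  ₹357000 × 9% = ₹32130
  ₹59000 × 23% = ₹13570
  ₹156000 × 27% = ₹42120
  → ₹87820

Tentative minimum tax:
  Adjusted income: ₹572000 + ₹93000 + ₹175000 = ₹840000
  Less exemption ₹30000 → base ₹810000
  ₹810000 × 12% = ₹97200

Excess of tentative minimum tax over standard income tax: ₹97200 − ₹87820 = ₹9380.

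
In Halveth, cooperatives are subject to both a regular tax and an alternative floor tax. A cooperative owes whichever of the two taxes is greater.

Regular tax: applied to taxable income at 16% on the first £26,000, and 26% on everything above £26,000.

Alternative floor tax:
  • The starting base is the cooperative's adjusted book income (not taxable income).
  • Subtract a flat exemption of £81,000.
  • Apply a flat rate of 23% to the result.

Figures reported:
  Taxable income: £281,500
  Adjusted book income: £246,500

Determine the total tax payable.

Alternative floor tax:
  Base (adjusted book income): £246,500
  Less exemption £81,000 → base £165,500
  £165,500 × 23% = £38,065

Regular tax:
  £26,000 × 16% = £4,160
  £255,500 × 26% = £66,430
  → £70,590

£70,590 > £38,065, so the regular tax governs.

£70,590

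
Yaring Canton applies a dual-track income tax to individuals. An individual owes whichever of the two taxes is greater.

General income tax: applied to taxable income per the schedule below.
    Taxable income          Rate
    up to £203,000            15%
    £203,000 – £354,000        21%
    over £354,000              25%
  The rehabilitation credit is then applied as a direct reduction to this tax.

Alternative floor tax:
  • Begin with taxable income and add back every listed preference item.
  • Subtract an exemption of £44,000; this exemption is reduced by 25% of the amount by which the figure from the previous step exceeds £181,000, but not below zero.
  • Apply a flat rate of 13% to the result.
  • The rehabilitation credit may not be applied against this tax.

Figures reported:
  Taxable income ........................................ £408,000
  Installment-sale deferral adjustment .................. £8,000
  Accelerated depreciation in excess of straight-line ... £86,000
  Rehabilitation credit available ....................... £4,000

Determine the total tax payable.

General income tax:
  £203,000 × 15% = £30,450
  £151,000 × 21% = £31,710
  £54,000 × 25% = £13,500
  → £75,660
  Less rehabilitation credit £4,000 → £71,660

Alternative floor tax:
  Adjusted income: £408,000 + £8,000 + £86,000 = £502,000
  Exemption: 25% × (£502,000 − £181,000) = £80,250 ≥ £44,000, so the exemption is fully phased out
  Base: £502,000 − £0 = £502,000
  £502,000 × 13% = £65,260

£71,660 > £65,260, so the general income tax governs.

£71,660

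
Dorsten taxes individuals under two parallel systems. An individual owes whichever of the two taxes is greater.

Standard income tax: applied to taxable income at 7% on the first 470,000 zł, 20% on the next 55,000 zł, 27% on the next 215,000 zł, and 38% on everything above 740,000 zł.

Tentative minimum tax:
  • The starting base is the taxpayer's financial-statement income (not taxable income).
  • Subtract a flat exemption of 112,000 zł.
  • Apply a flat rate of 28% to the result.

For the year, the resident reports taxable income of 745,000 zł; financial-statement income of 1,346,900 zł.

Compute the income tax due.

345,772 zł

Standard income tax:
  470,000 zł × 7% = 32,900 zł
  55,000 zł × 20% = 11,000 zł
  215,000 zł × 27% = 58,050 zł
  5,000 zł × 38% = 1,900 zł
  → 103,850 zł

Tentative minimum tax:
  Base (financial-statement income): 1,346,900 zł
  Less exemption 112,000 zł → base 1,234,900 zł
  1,234,900 zł × 28% = 345,772 zł

345,772 zł > 103,850 zł, so the tentative minimum tax is the binding amount.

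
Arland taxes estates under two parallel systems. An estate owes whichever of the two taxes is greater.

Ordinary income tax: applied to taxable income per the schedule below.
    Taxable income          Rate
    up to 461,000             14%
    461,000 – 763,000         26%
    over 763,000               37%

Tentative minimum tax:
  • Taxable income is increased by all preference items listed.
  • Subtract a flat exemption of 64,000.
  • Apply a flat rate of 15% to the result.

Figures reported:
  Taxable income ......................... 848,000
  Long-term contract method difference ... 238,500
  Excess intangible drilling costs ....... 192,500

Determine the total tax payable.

Tentative minimum tax:
  Adjusted income: 848,000 + 238,500 + 192,500 = 1,279,000
  Less exemption 64,000 → base 1,215,000
  1,215,000 × 15% = 182,250

Ordinary income tax:
  461,000 × 14% = 64,540
  302,000 × 26% = 78,520
  85,000 × 37% = 31,450
  → 174,510

182,250 > 174,510, so the tentative minimum tax is the binding amount.

182,250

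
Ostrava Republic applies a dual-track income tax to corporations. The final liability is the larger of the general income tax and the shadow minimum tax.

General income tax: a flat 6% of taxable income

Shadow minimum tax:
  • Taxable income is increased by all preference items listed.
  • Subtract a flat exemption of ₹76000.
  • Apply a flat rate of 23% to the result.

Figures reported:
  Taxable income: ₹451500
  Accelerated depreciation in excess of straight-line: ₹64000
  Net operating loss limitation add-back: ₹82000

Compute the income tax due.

Shadow minimum tax:
  Adjusted income: ₹451500 + ₹64000 + ₹82000 = ₹597500
  Less exemption ₹76000 → base ₹521500
  ₹521500 × 23% = ₹119945

General income tax:
  ₹451500 × 6% = ₹27090

₹119945 > ₹27090, so the shadow minimum tax is the binding amount.

₹119945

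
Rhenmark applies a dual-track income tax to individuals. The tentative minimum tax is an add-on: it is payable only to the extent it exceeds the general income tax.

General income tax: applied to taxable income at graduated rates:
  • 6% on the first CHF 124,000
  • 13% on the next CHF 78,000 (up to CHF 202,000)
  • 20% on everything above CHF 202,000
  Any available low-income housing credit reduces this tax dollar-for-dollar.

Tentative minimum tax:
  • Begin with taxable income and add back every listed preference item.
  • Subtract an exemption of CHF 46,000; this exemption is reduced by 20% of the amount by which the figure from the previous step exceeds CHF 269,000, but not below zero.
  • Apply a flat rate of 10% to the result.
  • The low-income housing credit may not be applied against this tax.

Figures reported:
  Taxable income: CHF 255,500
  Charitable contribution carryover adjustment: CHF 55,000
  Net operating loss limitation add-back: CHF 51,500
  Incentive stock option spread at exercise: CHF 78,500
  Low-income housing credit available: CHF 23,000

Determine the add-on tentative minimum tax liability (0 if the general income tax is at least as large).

CHF 37,600

General income tax:
  CHF 124,000 × 6% = CHF 7,440
  CHF 78,000 × 13% = CHF 10,140
  CHF 53,500 × 20% = CHF 10,700
  → CHF 28,280
  Less low-income housing credit CHF 23,000 → CHF 5,280

Tentative minimum tax:
  Adjusted income: CHF 255,500 + CHF 55,000 + CHF 51,500 + CHF 78,500 = CHF 440,500
  Exemption: CHF 46,000 − 20% × (CHF 440,500 − CHF 269,000) = CHF 46,000 − CHF 34,300 = CHF 11,700
  Base: CHF 440,500 − CHF 11,700 = CHF 428,800
  CHF 428,800 × 10% = CHF 42,880

Excess of tentative minimum tax over general income tax: CHF 42,880 − CHF 5,280 = CHF 37,600.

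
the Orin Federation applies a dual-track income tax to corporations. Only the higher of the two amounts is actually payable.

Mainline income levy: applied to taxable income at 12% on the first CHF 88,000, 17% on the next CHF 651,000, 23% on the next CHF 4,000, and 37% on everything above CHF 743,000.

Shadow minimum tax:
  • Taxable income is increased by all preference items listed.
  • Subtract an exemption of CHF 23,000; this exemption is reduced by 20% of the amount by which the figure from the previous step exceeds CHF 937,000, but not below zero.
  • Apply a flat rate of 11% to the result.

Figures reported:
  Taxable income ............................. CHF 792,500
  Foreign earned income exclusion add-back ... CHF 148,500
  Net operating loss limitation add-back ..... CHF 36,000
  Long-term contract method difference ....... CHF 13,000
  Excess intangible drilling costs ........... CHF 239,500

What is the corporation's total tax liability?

Shadow minimum tax:
  Adjusted income: CHF 792,500 + CHF 148,500 + CHF 36,000 + CHF 13,000 + CHF 239,500 = CHF 1,229,500
  Exemption: 20% × (CHF 1,229,500 − CHF 937,000) = CHF 58,500 ≥ CHF 23,000, so the exemption is fully phased out
  Base: CHF 1,229,500 − CHF 0 = CHF 1,229,500
  CHF 1,229,500 × 11% = CHF 135,245

Mainline income levy:
  CHF 88,000 × 12% = CHF 10,560
  CHF 651,000 × 17% = CHF 110,670
  CHF 4,000 × 23% = CHF 920
  CHF 49,500 × 37% = CHF 18,315
  → CHF 140,465

CHF 140,465 > CHF 135,245, so the mainline income levy governs.

CHF 140,465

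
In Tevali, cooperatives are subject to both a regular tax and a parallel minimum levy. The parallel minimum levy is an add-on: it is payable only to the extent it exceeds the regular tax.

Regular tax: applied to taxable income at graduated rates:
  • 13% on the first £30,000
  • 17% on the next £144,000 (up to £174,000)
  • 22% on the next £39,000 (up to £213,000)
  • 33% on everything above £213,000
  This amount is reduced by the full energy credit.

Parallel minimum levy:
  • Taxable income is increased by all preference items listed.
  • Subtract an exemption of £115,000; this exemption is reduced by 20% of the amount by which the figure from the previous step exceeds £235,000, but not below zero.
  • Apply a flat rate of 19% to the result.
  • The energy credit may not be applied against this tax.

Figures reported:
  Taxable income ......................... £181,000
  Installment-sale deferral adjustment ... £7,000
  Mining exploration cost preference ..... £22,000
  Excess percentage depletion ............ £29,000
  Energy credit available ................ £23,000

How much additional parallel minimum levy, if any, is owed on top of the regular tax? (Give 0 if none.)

Regular tax:
  £30,000 × 13% = £3,900
  £144,000 × 17% = £24,480
  £7,000 × 22% = £1,540
  → £29,920
  Less energy credit £23,000 → £6,920

Parallel minimum levy:
  Adjusted income: £181,000 + £7,000 + £22,000 + £29,000 = £239,000
  Exemption: £115,000 − 20% × (£239,000 − £235,000) = £115,000 − £800 = £114,200
  Base: £239,000 − £114,200 = £124,800
  £124,800 × 19% = £23,712

Excess of parallel minimum levy over regular tax: £23,712 − £6,920 = £16,792.

£16,792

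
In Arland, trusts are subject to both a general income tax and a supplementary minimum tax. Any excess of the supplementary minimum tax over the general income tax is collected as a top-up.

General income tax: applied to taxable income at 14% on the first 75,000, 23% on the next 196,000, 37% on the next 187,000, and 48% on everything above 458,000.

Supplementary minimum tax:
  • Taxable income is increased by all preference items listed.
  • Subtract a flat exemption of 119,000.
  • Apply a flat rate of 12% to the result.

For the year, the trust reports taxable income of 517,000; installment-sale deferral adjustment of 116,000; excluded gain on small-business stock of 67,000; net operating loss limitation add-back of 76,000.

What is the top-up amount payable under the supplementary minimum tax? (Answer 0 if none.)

Supplementary minimum tax:
  Adjusted income: 517,000 + 116,000 + 67,000 + 76,000 = 776,000
  Less exemption 119,000 → base 657,000
  657,000 × 12% = 78,840

General income tax:
  75,000 × 14% = 10,500
  196,000 × 23% = 45,080
  187,000 × 37% = 69,190
  59,000 × 48% = 28,320
  → 153,090

78,840 ≤ 153,090, so no add-on is due.

0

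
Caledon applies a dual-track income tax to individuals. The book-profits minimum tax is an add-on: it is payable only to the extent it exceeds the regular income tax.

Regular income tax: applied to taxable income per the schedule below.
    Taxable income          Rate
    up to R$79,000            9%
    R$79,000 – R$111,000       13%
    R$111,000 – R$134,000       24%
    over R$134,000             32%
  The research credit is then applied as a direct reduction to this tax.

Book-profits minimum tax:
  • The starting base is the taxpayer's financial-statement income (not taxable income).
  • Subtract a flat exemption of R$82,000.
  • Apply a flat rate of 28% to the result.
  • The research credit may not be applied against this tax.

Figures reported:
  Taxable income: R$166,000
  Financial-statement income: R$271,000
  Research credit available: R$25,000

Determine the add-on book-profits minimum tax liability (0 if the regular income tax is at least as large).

R$50,890

Regular income tax:
  R$79,000 × 9% = R$7,110
  R$32,000 × 13% = R$4,160
  R$23,000 × 24% = R$5,520
  R$32,000 × 32% = R$10,240
  → R$27,030
  Less research credit R$25,000 → R$2,030

Book-profits minimum tax:
  Base (financial-statement income): R$271,000
  Less exemption R$82,000 → base R$189,000
  R$189,000 × 28% = R$52,920

Excess of book-profits minimum tax over regular income tax: R$52,920 − R$2,030 = R$50,890.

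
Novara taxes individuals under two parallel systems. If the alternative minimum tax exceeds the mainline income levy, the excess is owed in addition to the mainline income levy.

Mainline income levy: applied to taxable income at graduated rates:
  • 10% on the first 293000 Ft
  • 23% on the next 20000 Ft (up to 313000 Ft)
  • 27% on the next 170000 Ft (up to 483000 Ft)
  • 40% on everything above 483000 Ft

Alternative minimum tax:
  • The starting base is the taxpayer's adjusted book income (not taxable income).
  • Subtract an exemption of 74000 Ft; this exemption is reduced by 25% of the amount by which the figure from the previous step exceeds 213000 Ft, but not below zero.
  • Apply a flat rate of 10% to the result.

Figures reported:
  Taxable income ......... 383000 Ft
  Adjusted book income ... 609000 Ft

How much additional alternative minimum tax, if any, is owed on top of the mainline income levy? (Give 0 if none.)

8100 Ft

Alternative minimum tax:
  Base (adjusted book income): 609000 Ft
  Exemption: 25% × (609000 Ft − 213000 Ft) = 99000 Ft ≥ 74000 Ft, so the exemption is fully phased out
  Base: 609000 Ft − 0 Ft = 609000 Ft
  609000 Ft × 10% = 60900 Ft

Mainline income levy:
  293000 Ft × 10% = 29300 Ft
  20000 Ft × 23% = 4600 Ft
  70000 Ft × 27% = 18900 Ft
  → 52800 Ft

Excess of alternative minimum tax over mainline income levy: 60900 Ft − 52800 Ft = 8100 Ft.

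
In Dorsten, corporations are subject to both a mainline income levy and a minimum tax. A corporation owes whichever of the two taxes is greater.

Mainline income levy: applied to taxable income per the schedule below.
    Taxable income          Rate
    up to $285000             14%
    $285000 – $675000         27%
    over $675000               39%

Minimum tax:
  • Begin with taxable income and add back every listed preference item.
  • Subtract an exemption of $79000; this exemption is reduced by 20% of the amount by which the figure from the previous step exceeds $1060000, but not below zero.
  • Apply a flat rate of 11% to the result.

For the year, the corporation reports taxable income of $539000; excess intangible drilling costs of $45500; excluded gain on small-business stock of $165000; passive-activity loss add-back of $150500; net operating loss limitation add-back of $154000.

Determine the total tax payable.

$108480

Minimum tax:
  Adjusted income: $539000 + $45500 + $165000 + $150500 + $154000 = $1054000
  Exemption: $1054000 ≤ $1060000, so full $79000 applies
  Base: $1054000 − $79000 = $975000
  $975000 × 11% = $107250

Mainline income levy:
  $285000 × 14% = $39900
  $254000 × 27% = $68580
  → $108480

$108480 > $107250, so the mainline income levy governs.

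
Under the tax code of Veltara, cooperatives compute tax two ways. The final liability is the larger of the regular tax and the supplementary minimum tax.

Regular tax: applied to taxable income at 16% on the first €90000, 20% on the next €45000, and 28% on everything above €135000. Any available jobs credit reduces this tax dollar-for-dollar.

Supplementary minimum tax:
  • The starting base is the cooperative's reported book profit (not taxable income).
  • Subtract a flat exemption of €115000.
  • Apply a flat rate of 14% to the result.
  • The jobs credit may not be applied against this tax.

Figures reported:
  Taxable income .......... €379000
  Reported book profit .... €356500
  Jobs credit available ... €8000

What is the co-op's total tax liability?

€83720

Supplementary minimum tax:
  Base (reported book profit): €356500
  Less exemption €115000 → base €241500
  €241500 × 14% = €33810

Regular tax:
  €90000 × 16% = €14400
  €45000 × 20% = €9000
  €244000 × 28% = €68320
  → €91720
  Less jobs credit €8000 → €83720

€83720 > €33810, so the regular tax governs.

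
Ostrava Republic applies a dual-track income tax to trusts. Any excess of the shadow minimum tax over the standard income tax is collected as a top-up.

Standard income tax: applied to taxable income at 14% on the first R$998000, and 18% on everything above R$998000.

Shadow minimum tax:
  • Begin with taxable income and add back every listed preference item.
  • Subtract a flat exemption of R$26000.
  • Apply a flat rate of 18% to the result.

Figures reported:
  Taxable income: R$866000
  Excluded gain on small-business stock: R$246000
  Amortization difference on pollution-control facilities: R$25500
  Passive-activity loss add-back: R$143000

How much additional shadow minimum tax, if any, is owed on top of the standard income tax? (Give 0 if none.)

Standard income tax:
  R$866000 × 14% = R$121240

Shadow minimum tax:
  Adjusted income: R$866000 + R$246000 + R$25500 + R$143000 = R$1280500
  Less exemption R$26000 → base R$1254500
  R$1254500 × 18% = R$225810

Excess of shadow minimum tax over standard income tax: R$225810 − R$121240 = R$104570.

R$104570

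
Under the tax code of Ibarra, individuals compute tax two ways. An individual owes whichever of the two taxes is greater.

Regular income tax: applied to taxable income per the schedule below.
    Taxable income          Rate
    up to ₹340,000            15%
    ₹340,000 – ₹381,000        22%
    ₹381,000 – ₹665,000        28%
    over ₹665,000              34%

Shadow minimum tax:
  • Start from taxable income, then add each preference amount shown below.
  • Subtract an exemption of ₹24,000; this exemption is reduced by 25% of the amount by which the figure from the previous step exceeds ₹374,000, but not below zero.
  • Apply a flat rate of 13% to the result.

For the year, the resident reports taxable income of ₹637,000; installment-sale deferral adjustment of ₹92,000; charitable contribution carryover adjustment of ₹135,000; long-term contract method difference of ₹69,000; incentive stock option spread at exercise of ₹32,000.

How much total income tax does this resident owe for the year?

₹131,700

Regular income tax:
  ₹340,000 × 15% = ₹51,000
  ₹41,000 × 22% = ₹9,020
  ₹256,000 × 28% = ₹71,680
  → ₹131,700

Shadow minimum tax:
  Adjusted income: ₹637,000 + ₹92,000 + ₹135,000 + ₹69,000 + ₹32,000 = ₹965,000
  Exemption: 25% × (₹965,000 − ₹374,000) = ₹147,750 ≥ ₹24,000, so the exemption is fully phased out
  Base: ₹965,000 − ₹0 = ₹965,000
  ₹965,000 × 13% = ₹125,450

₹131,700 > ₹125,450, so the regular income tax governs.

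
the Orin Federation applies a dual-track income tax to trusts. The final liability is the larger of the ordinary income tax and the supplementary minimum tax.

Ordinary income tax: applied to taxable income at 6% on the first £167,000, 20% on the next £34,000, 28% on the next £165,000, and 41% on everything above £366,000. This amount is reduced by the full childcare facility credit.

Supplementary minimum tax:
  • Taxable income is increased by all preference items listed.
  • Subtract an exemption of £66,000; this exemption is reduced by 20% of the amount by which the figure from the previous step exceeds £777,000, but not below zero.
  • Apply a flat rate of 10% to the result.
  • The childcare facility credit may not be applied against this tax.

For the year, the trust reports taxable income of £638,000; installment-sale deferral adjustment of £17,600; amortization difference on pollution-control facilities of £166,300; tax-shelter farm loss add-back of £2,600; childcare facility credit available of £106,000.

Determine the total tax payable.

£76,800

Supplementary minimum tax:
  Adjusted income: £638,000 + £17,600 + £166,300 + £2,600 = £824,500
  Exemption: £66,000 − 20% × (£824,500 − £777,000) = £66,000 − £9,500 = £56,500
  Base: £824,500 − £56,500 = £768,000
  £768,000 × 10% = £76,800

Ordinary income tax:
  £167,000 × 6% = £10,020
  £34,000 × 20% = £6,800
  £165,000 × 28% = £46,200
  £272,000 × 41% = £111,520
  → £174,540
  Less childcare facility credit £106,000 → £68,540

£76,800 > £68,540, so the supplementary minimum tax is the binding amount.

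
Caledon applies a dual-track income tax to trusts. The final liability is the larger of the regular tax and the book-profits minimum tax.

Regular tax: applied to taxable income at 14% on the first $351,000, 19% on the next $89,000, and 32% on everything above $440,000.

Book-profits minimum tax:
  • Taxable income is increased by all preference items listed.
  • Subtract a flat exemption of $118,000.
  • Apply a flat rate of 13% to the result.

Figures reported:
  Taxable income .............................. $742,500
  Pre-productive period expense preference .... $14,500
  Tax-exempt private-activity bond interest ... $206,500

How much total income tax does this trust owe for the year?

$162,850

Regular tax:
  $351,000 × 14% = $49,140
  $89,000 × 19% = $16,910
  $302,500 × 32% = $96,800
  → $162,850

Book-profits minimum tax:
  Adjusted income: $742,500 + $14,500 + $206,500 = $963,500
  Less exemption $118,000 → base $845,500
  $845,500 × 13% = $109,915

$162,850 > $109,915, so the regular tax governs.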